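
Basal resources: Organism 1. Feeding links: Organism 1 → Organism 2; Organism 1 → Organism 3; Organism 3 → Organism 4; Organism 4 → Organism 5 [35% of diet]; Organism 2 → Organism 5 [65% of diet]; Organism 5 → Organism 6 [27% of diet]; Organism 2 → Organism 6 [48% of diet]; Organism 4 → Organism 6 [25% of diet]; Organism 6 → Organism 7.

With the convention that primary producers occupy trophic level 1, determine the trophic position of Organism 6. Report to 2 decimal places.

3.61

Organism 2: 1 + 1 = 2
Organism 3: 1 + 1 = 2
Organism 4: 1 + 2 = 3
Organism 5: 1 + (0.35×3 + 0.65×2) = 3.35
Organism 6: 1 + (0.27×3.35 + 0.48×2 + 0.25×3) = 3.6145
Organism 7: 1 + 3.6145 = 4.6145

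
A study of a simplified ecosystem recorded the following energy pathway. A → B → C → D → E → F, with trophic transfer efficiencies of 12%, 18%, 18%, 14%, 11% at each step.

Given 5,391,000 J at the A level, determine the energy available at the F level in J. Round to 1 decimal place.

B: 5391000 × 0.12 = 646920 J
C: 646920 × 0.18 = 116445.6 J
D: 116445.6 × 0.18 = 20960.208 J
E: 20960.208 × 0.14 = 2934.42912 J
F: 2934.42912 × 0.11 = 322.7872032 J

322.8 J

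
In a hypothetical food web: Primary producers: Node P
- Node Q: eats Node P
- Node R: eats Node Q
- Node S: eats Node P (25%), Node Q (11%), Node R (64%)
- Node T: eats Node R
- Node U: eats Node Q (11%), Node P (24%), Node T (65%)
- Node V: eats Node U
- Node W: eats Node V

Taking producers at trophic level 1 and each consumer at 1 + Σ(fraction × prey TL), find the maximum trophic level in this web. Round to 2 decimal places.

Node Q: 1 + 1 = 2
Node R: 1 + 2 = 3
Node S: 1 + (0.25×1 + 0.11×2 + 0.64×3) = 3.39
Node T: 1 + 3 = 4
Node U: 1 + (0.11×2 + 0.24×1 + 0.65×4) = 4.06
Node V: 1 + 4.06 = 5.06
Node W: 1 + 5.06 = 6.06

6.06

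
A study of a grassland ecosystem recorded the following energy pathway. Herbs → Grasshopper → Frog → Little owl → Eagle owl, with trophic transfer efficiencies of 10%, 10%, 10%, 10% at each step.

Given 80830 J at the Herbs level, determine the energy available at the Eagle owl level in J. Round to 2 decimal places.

Grasshopper: 80830 × 0.1 = 8083 J
Frog: 8083 × 0.1 = 808.3 J
Little owl: 808.3 × 0.1 = 80.83 J
Eagle owl: 80.83 × 0.1 = 8.083 J

8.08 J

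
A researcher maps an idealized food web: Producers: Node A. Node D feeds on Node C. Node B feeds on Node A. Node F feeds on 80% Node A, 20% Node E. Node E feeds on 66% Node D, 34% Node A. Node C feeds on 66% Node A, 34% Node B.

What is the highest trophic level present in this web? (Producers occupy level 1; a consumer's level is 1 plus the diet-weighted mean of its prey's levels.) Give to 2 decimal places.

Node B: 1 + 1 = 2
Node C: 1 + (0.66×1 + 0.34×2) = 2.34
Node D: 1 + 2.34 = 3.34
Node E: 1 + (0.66×3.34 + 0.34×1) = 3.5444
Node F: 1 + (0.8×1 + 0.2×3.5444) = 2.50888

3.54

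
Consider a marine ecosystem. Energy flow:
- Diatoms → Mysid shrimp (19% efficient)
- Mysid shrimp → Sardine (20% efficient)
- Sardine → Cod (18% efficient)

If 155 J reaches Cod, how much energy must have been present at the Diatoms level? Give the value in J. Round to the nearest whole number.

22661 J

Cumulative transfer efficiency: 0.19 × 0.2 × 0.18 = 0.00684
Diatoms energy = 155 / 0.00684 = 22661 J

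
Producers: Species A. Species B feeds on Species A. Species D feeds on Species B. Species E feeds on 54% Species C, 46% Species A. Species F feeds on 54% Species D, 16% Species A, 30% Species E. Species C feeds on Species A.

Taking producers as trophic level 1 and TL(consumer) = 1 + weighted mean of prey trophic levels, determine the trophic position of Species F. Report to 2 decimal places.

3.54

Species B: 1 + 1 = 2
Species C: 1 + 1 = 2
Species D: 1 + 2 = 3
Species E: 1 + (0.54×2 + 0.46×1) = 2.54
Species F: 1 + (0.54×3 + 0.16×1 + 0.3×2.54) = 3.542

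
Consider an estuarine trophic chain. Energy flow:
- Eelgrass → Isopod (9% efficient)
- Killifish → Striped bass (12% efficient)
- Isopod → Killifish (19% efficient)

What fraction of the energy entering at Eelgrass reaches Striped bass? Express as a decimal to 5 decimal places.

Product of link efficiencies: 0.09 × 0.19 × 0.12 = 0.002052

0.00205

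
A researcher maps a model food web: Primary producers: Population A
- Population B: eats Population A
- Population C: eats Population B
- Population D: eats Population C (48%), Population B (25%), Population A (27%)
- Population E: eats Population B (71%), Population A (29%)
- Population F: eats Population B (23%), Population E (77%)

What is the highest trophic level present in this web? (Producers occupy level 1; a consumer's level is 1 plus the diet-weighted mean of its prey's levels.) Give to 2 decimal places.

3.55

Population B: 1 + 1 = 2
Population C: 1 + 2 = 3
Population D: 1 + (0.48×3 + 0.25×2 + 0.27×1) = 3.21
Population E: 1 + (0.71×2 + 0.29×1) = 2.71
Population F: 1 + (0.23×2 + 0.77×2.71) = 3.5467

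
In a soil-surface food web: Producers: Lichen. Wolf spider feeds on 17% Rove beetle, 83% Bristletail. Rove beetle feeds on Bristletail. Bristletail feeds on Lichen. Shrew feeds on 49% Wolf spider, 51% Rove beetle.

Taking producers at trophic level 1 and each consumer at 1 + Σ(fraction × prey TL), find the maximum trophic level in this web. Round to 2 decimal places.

4.08

Bristletail: 1 + 1 = 2
Rove beetle: 1 + 2 = 3
Wolf spider: 1 + (0.17×3 + 0.83×2) = 3.17
Shrew: 1 + (0.49×3.17 + 0.51×3) = 4.0833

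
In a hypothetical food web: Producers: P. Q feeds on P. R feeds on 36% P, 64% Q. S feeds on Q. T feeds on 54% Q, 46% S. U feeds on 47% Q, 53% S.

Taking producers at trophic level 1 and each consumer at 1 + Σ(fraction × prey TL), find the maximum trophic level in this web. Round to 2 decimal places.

3.53

Q: 1 + 1 = 2
R: 1 + (0.36×1 + 0.64×2) = 2.64
S: 1 + 2 = 3
T: 1 + (0.54×2 + 0.46×3) = 3.46
U: 1 + (0.47×2 + 0.53×3) = 3.53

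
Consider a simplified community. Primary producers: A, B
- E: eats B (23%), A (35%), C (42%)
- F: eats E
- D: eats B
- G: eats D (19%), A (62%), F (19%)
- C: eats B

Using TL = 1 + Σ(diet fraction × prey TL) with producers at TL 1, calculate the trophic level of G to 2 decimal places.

C: 1 + 1 = 2
D: 1 + 1 = 2
E: 1 + (0.23×1 + 0.35×1 + 0.42×2) = 2.42
F: 1 + 2.42 = 3.42
G: 1 + (0.19×2 + 0.62×1 + 0.19×3.42) = 2.6498

2.65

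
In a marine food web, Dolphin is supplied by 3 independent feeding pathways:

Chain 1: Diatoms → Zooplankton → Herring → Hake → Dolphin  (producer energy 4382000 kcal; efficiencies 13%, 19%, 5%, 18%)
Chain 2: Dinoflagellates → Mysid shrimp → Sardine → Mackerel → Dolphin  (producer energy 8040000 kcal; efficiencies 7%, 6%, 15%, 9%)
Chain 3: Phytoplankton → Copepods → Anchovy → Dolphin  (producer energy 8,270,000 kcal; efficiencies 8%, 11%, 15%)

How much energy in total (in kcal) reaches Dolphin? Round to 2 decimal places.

12346.39 kcal

Chain 1: 4382000 × 0.13 × 0.19 × 0.05 × 0.18 = 974.1186 kcal
Chain 2: 8040000 × 0.07 × 0.06 × 0.15 × 0.09 = 455.868 kcal
Chain 3: 8270000 × 0.08 × 0.11 × 0.15 = 10916.4 kcal
Total at Dolphin: 974.1186 + 455.868 + 10916.4 = 12346.3866 kcal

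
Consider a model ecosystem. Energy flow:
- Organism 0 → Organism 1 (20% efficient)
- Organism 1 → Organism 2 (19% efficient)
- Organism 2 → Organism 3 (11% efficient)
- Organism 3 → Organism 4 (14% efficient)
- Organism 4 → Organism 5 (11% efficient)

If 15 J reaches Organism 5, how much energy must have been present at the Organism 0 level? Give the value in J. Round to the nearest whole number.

233021 J

Cumulative transfer efficiency: 0.2 × 0.19 × 0.11 × 0.14 × 0.11 = 0.000064372
Organism 0 energy = 15 / 0.000064372 = 233021 J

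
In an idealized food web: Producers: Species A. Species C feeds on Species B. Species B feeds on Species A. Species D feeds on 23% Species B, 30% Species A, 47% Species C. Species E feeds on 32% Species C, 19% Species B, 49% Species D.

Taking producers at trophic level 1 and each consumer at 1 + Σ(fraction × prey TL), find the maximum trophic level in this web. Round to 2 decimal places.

Species B: 1 + 1 = 2
Species C: 1 + 2 = 3
Species D: 1 + (0.23×2 + 0.3×1 + 0.47×3) = 3.17
Species E: 1 + (0.32×3 + 0.19×2 + 0.49×3.17) = 3.8933

3.89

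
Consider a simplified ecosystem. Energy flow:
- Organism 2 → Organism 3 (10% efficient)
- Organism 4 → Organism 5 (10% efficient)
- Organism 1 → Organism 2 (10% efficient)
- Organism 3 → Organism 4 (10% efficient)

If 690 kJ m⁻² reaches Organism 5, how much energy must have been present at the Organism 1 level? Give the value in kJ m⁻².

6900000 kJ m⁻²

Cumulative transfer efficiency: 0.1 × 0.1 × 0.1 × 0.1 = 0.0001
Organism 1 energy = 690 / 0.0001 = 6900000 kJ m⁻²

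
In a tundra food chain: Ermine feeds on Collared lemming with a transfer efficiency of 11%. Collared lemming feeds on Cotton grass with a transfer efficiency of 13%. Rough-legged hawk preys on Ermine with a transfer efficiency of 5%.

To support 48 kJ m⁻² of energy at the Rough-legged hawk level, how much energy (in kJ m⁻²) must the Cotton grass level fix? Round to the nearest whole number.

67133 kJ m⁻²

Cumulative transfer efficiency: 0.13 × 0.11 × 0.05 = 0.000715
Cotton grass energy = 48 / 0.000715 = 67133 kJ m⁻²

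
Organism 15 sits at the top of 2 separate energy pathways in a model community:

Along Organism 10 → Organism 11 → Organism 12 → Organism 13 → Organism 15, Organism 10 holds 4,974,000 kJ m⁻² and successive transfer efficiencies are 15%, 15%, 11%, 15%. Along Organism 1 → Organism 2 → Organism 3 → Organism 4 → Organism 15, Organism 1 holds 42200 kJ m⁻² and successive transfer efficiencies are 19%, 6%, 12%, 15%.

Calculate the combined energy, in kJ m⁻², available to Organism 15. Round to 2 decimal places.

1855.26 kJ m⁻²

Via Organism 10: 4974000 × 0.15 × 0.15 × 0.11 × 0.15 = 1846.5975 kJ m⁻²
Via Organism 1: 42200 × 0.19 × 0.06 × 0.12 × 0.15 = 8.65944 kJ m⁻²
Total at Organism 15: 1846.5975 + 8.65944 = 1855.25694 kJ m⁻²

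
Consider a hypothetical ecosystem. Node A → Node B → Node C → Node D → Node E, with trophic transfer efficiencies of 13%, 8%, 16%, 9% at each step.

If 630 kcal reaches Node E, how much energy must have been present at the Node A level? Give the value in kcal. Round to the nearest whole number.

4206731 kcal

Cumulative transfer efficiency: 0.13 × 0.08 × 0.16 × 0.09 = 0.00014976
Node A energy = 630 / 0.00014976 = 4206731 kcal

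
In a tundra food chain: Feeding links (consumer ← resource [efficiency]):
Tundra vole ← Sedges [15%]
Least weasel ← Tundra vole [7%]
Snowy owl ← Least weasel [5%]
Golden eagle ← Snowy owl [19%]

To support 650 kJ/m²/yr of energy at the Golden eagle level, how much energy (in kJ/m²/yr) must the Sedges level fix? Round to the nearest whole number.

6516291 kJ/m²/yr

Cumulative transfer efficiency: 0.15 × 0.07 × 0.05 × 0.19 = 0.00009975
Sedges energy = 650 / 0.00009975 = 6516291 kJ/m²/yr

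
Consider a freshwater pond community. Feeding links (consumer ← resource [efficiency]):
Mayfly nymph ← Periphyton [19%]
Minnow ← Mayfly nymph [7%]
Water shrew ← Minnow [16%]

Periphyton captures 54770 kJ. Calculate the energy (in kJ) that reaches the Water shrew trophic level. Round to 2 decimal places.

116.55 kJ

Mayfly nymph: 54770 × 0.19 = 10406.3 kJ
Minnow: 10406.3 × 0.07 = 728.441 kJ
Water shrew: 728.441 × 0.16 = 116.55056 kJ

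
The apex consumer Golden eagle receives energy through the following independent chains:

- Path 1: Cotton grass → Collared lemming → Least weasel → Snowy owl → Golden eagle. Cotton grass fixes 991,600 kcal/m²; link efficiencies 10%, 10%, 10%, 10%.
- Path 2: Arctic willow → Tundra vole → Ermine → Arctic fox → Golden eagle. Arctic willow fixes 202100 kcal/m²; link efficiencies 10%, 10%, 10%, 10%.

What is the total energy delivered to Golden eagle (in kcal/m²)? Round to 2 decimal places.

119.37 kcal/m²

Path 1: 991600 × 0.1 × 0.1 × 0.1 × 0.1 = 99.16 kcal/m²
Path 2: 202100 × 0.1 × 0.1 × 0.1 × 0.1 = 20.21 kcal/m²
Total at Golden eagle: 99.16 + 20.21 = 119.37 kcal/m²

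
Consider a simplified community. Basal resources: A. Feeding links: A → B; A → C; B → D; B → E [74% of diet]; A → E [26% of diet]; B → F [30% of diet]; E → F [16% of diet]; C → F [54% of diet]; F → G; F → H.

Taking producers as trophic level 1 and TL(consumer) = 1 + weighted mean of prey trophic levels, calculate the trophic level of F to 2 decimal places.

B: 1 + 1 = 2
C: 1 + 1 = 2
D: 1 + 2 = 3
E: 1 + (0.74×2 + 0.26×1) = 2.74
F: 1 + (0.3×2 + 0.16×2.74 + 0.54×2) = 3.1184
G: 1 + 3.1184 = 4.1184
H: 1 + 3.1184 = 4.1184

3.12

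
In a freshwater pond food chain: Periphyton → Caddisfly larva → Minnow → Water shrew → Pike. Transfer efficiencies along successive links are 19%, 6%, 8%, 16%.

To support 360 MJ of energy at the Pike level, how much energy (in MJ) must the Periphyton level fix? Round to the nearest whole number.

Cumulative transfer efficiency: 0.19 × 0.06 × 0.08 × 0.16 = 0.00014592
Periphyton energy = 360 / 0.00014592 = 2467105 MJ

2467105 MJ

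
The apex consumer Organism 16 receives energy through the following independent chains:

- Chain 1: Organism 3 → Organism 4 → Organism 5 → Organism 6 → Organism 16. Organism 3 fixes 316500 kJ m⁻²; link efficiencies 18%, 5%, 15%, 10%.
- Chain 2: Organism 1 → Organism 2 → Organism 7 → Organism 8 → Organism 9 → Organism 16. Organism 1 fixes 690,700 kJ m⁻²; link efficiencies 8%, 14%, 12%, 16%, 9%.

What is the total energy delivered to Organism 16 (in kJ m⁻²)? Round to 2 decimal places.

56.10 kJ m⁻²

Chain 1: 316500 × 0.18 × 0.05 × 0.15 × 0.1 = 42.7275 kJ m⁻²
Chain 2: 690700 × 0.08 × 0.14 × 0.12 × 0.16 × 0.09 = 13.36753152 kJ m⁻²
Total at Organism 16: 42.7275 + 13.36753152 = 56.09503152 kJ m⁻²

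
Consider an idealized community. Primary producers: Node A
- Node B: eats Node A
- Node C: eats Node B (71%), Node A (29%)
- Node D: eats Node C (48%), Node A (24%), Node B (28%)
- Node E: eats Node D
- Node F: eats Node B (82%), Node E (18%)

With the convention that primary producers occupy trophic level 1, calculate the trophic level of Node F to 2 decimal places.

3.38

Node B: 1 + 1 = 2
Node C: 1 + (0.71×2 + 0.29×1) = 2.71
Node D: 1 + (0.48×2.71 + 0.24×1 + 0.28×2) = 3.1008
Node E: 1 + 3.1008 = 4.1008
Node F: 1 + (0.82×2 + 0.18×4.1008) = 3.378144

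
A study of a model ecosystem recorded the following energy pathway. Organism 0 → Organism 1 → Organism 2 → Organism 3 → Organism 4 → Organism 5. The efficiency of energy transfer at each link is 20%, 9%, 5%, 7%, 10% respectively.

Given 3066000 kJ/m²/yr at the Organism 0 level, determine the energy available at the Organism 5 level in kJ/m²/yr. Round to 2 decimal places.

19.32 kJ/m²/yr

Organism 1: 3066000 × 0.2 = 613200 kJ/m²/yr
Organism 2: 613200 × 0.09 = 55188 kJ/m²/yr
Organism 3: 55188 × 0.05 = 2759.4 kJ/m²/yr
Organism 4: 2759.4 × 0.07 = 193.158 kJ/m²/yr
Organism 5: 193.158 × 0.1 = 19.3158 kJ/m²/yr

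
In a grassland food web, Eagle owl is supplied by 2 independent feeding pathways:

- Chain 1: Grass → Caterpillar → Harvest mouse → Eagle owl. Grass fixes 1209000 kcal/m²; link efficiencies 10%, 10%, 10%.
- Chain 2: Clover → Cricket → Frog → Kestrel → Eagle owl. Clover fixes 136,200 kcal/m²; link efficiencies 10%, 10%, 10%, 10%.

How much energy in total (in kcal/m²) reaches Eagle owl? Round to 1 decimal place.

Chain 1: 1209000 × 0.1 × 0.1 × 0.1 = 1209 kcal/m²
Chain 2: 136200 × 0.1 × 0.1 × 0.1 × 0.1 = 13.62 kcal/m²
Total at Eagle owl: 1209 + 13.62 = 1222.62 kcal/m²

1222.6 kcal/m²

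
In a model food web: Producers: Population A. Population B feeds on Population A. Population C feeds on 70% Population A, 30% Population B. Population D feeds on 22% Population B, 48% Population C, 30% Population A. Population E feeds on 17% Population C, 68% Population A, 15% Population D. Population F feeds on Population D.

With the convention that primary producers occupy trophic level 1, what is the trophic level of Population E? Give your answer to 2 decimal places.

2.50

Population B: 1 + 1 = 2
Population C: 1 + (0.7×1 + 0.3×2) = 2.3
Population D: 1 + (0.22×2 + 0.48×2.3 + 0.3×1) = 2.844
Population E: 1 + (0.17×2.3 + 0.68×1 + 0.15×2.844) = 2.4976
Population F: 1 + 2.844 = 3.844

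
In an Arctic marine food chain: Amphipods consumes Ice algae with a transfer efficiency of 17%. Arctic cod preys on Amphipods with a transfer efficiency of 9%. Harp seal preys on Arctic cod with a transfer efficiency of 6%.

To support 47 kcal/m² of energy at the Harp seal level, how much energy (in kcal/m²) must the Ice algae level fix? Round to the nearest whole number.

51198 kcal/m²

Cumulative transfer efficiency: 0.17 × 0.09 × 0.06 = 0.000918
Ice algae energy = 47 / 0.000918 = 51198 kcal/m²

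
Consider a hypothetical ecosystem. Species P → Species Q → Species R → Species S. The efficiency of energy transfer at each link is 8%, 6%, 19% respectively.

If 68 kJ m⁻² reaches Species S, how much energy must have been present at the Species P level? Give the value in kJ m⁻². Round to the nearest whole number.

74561 kJ m⁻²

Cumulative transfer efficiency: 0.08 × 0.06 × 0.19 = 0.000912
Species P energy = 68 / 0.000912 = 74561 kJ m⁻²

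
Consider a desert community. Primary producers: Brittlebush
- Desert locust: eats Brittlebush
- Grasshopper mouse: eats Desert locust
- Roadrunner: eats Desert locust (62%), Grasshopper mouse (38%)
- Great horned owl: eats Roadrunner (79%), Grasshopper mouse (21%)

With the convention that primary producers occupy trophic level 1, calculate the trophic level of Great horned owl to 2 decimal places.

4.30

Desert locust: 1 + 1 = 2
Grasshopper mouse: 1 + 2 = 3
Roadrunner: 1 + (0.62×2 + 0.38×3) = 3.38
Great horned owl: 1 + (0.79×3.38 + 0.21×3) = 4.3002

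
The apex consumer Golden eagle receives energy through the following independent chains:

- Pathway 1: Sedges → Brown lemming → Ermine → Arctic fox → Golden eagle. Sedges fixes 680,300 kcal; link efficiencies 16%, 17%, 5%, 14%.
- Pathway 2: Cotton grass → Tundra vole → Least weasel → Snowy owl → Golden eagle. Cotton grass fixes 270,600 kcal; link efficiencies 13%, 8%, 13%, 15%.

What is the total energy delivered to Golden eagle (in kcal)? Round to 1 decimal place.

184.4 kcal

Pathway 1: 680300 × 0.16 × 0.17 × 0.05 × 0.14 = 129.52912 kcal
Pathway 2: 270600 × 0.13 × 0.08 × 0.13 × 0.15 = 54.87768 kcal
Total at Golden eagle: 129.52912 + 54.87768 = 184.4068 kcal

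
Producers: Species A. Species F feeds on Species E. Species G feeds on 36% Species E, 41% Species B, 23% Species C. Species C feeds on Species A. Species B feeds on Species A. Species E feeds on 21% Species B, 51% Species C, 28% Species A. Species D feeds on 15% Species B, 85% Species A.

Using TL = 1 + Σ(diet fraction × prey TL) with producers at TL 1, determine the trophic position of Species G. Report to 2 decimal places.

Species B: 1 + 1 = 2
Species C: 1 + 1 = 2
Species D: 1 + (0.15×2 + 0.85×1) = 2.15
Species E: 1 + (0.21×2 + 0.51×2 + 0.28×1) = 2.72
Species F: 1 + 2.72 = 3.72
Species G: 1 + (0.36×2.72 + 0.41×2 + 0.23×2) = 3.2592

3.26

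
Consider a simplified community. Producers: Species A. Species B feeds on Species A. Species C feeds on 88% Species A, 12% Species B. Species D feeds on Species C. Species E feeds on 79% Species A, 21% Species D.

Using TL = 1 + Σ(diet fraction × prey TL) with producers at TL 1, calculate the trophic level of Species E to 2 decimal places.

Species B: 1 + 1 = 2
Species C: 1 + (0.88×1 + 0.12×2) = 2.12
Species D: 1 + 2.12 = 3.12
Species E: 1 + (0.79×1 + 0.21×3.12) = 2.4452

2.45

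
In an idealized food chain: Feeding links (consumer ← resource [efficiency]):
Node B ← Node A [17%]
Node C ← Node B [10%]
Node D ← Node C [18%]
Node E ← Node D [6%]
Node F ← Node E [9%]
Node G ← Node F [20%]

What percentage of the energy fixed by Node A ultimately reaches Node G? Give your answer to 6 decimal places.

Product of link efficiencies: 0.17 × 0.1 × 0.18 × 0.06 × 0.09 × 0.2 = 0.0000033048
As a percentage: 0.0000033048 × 100 = 0.000330%

0.000330%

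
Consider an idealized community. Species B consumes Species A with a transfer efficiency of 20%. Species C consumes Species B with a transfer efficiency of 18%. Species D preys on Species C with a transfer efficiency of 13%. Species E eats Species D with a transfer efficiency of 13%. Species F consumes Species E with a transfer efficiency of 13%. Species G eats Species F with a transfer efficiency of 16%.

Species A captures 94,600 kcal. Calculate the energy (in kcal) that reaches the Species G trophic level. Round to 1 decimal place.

1.2 kcal

Species B: 94600 × 0.2 = 18920 kcal
Species C: 18920 × 0.18 = 3405.6 kcal
Species D: 3405.6 × 0.13 = 442.728 kcal
Species E: 442.728 × 0.13 = 57.55464 kcal
Species F: 57.55464 × 0.13 = 7.4821032 kcal
Species G: 7.4821032 × 0.16 = 1.197136512 kcal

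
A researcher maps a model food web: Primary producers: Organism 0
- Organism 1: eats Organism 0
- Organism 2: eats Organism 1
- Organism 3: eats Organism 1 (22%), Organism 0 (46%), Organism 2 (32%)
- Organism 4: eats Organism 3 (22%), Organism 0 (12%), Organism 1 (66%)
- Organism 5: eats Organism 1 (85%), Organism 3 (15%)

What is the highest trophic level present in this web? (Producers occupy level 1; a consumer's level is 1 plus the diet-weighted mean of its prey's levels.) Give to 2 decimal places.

Organism 1: 1 + 1 = 2
Organism 2: 1 + 2 = 3
Organism 3: 1 + (0.22×2 + 0.46×1 + 0.32×3) = 2.86
Organism 4: 1 + (0.22×2.86 + 0.12×1 + 0.66×2) = 3.0692
Organism 5: 1 + (0.85×2 + 0.15×2.86) = 3.129

3.13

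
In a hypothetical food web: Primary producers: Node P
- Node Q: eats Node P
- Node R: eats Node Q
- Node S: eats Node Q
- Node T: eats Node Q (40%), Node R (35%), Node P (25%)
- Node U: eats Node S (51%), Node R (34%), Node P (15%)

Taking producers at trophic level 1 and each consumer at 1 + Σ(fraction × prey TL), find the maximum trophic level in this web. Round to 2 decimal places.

3.70

Node Q: 1 + 1 = 2
Node R: 1 + 2 = 3
Node S: 1 + 2 = 3
Node T: 1 + (0.4×2 + 0.35×3 + 0.25×1) = 3.1
Node U: 1 + (0.51×3 + 0.34×3 + 0.15×1) = 3.7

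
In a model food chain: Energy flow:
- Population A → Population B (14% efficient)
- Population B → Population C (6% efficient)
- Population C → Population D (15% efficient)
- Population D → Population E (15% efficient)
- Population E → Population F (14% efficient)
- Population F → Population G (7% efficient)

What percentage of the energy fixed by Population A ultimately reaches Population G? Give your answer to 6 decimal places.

0.000185%

Product of link efficiencies: 0.14 × 0.06 × 0.15 × 0.15 × 0.14 × 0.07 = 0.0000018522
As a percentage: 0.0000018522 × 100 = 0.000185%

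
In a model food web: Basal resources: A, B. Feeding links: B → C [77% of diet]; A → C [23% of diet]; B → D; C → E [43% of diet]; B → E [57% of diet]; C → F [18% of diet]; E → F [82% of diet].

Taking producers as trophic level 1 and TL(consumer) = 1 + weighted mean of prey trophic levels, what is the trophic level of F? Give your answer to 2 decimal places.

C: 1 + (0.77×1 + 0.23×1) = 2
D: 1 + 1 = 2
E: 1 + (0.43×2 + 0.57×1) = 2.43
F: 1 + (0.18×2 + 0.82×2.43) = 3.3526

3.35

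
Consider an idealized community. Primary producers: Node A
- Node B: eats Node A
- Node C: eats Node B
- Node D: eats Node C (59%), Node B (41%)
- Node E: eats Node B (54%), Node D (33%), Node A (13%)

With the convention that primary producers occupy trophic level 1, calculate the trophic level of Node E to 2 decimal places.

3.39

Node B: 1 + 1 = 2
Node C: 1 + 2 = 3
Node D: 1 + (0.59×3 + 0.41×2) = 3.59
Node E: 1 + (0.54×2 + 0.33×3.59 + 0.13×1) = 3.3947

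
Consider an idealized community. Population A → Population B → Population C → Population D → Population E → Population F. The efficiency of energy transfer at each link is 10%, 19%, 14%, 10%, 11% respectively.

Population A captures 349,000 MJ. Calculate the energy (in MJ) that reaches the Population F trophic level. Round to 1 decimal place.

Population B: 349000 × 0.1 = 34900 MJ
Population C: 34900 × 0.19 = 6631 MJ
Population D: 6631 × 0.14 = 928.34 MJ
Population E: 928.34 × 0.1 = 92.834 MJ
Population F: 92.834 × 0.11 = 10.21174 MJ

10.2 MJ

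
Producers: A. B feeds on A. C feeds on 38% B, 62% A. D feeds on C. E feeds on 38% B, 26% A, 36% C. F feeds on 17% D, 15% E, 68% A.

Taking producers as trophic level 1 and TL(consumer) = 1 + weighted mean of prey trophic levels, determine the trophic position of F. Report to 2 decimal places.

2.69

B: 1 + 1 = 2
C: 1 + (0.38×2 + 0.62×1) = 2.38
D: 1 + 2.38 = 3.38
E: 1 + (0.38×2 + 0.26×1 + 0.36×2.38) = 2.8768
F: 1 + (0.17×3.38 + 0.15×2.8768 + 0.68×1) = 2.68612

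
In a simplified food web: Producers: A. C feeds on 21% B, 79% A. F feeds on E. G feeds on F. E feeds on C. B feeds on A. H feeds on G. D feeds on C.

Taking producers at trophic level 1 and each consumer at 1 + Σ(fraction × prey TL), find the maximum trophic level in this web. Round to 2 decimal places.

B: 1 + 1 = 2
C: 1 + (0.21×2 + 0.79×1) = 2.21
D: 1 + 2.21 = 3.21
E: 1 + 2.21 = 3.21
F: 1 + 3.21 = 4.21
G: 1 + 4.21 = 5.21
H: 1 + 5.21 = 6.21

6.21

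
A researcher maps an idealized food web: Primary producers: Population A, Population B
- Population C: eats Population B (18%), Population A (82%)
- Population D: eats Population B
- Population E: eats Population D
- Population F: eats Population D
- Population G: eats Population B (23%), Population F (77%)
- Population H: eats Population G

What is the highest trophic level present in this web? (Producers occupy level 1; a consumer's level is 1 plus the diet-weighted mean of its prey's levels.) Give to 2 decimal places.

Population C: 1 + (0.18×1 + 0.82×1) = 2
Population D: 1 + 1 = 2
Population E: 1 + 2 = 3
Population F: 1 + 2 = 3
Population G: 1 + (0.23×1 + 0.77×3) = 3.54
Population H: 1 + 3.54 = 4.54

4.54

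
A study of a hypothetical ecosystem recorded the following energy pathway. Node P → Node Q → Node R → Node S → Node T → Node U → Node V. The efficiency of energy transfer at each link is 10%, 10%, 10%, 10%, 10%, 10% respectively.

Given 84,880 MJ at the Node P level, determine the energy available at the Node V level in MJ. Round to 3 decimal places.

0.085 MJ

Node Q: 84880 × 0.1 = 8488 MJ
Node R: 8488 × 0.1 = 848.8 MJ
Node S: 848.8 × 0.1 = 84.88 MJ
Node T: 84.88 × 0.1 = 8.488 MJ
Node U: 8.488 × 0.1 = 0.8488 MJ
Node V: 0.8488 × 0.1 = 0.08488 MJ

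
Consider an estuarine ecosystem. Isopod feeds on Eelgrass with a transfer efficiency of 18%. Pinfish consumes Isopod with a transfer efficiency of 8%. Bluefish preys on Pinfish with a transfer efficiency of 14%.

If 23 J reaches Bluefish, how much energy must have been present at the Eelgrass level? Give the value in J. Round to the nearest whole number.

11409 J

Cumulative transfer efficiency: 0.18 × 0.08 × 0.14 = 0.002016
Eelgrass energy = 23 / 0.002016 = 11409 J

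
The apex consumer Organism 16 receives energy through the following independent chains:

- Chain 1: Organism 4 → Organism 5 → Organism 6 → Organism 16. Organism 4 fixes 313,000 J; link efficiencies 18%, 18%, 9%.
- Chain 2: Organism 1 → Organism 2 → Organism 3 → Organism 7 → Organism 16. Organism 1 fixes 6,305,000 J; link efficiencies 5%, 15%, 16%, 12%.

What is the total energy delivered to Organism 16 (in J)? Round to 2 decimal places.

1820.63 J

Chain 1: 313000 × 0.18 × 0.18 × 0.09 = 912.708 J
Chain 2: 6305000 × 0.05 × 0.15 × 0.16 × 0.12 = 907.92 J
Total at Organism 16: 912.708 + 907.92 = 1820.628 J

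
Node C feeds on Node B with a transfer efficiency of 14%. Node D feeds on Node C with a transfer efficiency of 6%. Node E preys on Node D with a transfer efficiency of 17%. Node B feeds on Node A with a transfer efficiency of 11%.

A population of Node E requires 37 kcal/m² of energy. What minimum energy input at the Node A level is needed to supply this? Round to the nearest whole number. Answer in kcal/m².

235549 kcal/m²

Cumulative transfer efficiency: 0.11 × 0.14 × 0.06 × 0.17 = 0.00015708
Node A energy = 37 / 0.00015708 = 235549 kcal/m²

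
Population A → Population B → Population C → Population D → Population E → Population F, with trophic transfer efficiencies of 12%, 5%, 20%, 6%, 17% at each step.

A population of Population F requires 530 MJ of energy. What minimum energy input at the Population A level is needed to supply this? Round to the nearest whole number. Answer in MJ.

43300654 MJ

Cumulative transfer efficiency: 0.12 × 0.05 × 0.2 × 0.06 × 0.17 = 0.00001224
Population A energy = 530 / 0.00001224 = 43300654 MJ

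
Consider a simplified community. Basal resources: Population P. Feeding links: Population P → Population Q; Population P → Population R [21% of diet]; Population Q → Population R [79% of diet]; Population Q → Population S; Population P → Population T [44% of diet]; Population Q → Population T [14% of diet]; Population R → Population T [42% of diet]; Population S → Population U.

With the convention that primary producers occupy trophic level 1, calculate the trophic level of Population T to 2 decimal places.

2.89

Population Q: 1 + 1 = 2
Population R: 1 + (0.21×1 + 0.79×2) = 2.79
Population S: 1 + 2 = 3
Population T: 1 + (0.44×1 + 0.14×2 + 0.42×2.79) = 2.8918
Population U: 1 + 3 = 4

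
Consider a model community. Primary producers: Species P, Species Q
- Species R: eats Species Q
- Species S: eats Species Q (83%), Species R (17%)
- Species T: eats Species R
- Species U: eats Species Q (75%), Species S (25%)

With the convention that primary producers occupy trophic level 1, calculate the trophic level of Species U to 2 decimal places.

2.29

Species R: 1 + 1 = 2
Species S: 1 + (0.83×1 + 0.17×2) = 2.17
Species T: 1 + 2 = 3
Species U: 1 + (0.75×1 + 0.25×2.17) = 2.2925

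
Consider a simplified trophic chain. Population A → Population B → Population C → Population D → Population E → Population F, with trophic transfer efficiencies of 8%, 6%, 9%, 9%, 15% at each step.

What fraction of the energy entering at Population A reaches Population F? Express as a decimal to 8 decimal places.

Product of link efficiencies: 0.08 × 0.06 × 0.09 × 0.09 × 0.15 = 0.000005832

0.00000583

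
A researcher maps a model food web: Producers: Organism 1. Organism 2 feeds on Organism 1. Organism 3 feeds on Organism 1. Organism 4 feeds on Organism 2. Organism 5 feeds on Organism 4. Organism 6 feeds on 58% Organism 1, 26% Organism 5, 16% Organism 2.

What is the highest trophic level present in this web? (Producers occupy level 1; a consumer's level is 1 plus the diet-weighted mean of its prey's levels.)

4

Organism 2: 1 + 1 = 2
Organism 3: 1 + 1 = 2
Organism 4: 1 + 2 = 3
Organism 5: 1 + 3 = 4
Organism 6: 1 + (0.58×1 + 0.26×4 + 0.16×2) = 2.94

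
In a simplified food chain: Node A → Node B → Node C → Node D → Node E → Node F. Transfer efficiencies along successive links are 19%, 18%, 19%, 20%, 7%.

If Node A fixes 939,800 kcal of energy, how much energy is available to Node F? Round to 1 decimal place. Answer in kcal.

Node B: 939800 × 0.19 = 178562 kcal
Node C: 178562 × 0.18 = 32141.16 kcal
Node D: 32141.16 × 0.19 = 6106.8204 kcal
Node E: 6106.8204 × 0.2 = 1221.36408 kcal
Node F: 1221.36408 × 0.07 = 85.4954856 kcal

85.5 kcal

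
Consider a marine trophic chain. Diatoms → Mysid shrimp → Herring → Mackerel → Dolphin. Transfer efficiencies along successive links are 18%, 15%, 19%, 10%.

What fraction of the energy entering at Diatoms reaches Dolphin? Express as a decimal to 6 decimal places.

Product of link efficiencies: 0.18 × 0.15 × 0.19 × 0.1 = 0.000513

0.000513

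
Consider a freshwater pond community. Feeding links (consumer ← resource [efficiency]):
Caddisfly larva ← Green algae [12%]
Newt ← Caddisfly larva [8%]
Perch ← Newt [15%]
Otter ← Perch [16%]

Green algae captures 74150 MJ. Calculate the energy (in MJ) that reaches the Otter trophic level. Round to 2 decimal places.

17.08 MJ

Caddisfly larva: 74150 × 0.12 = 8898 MJ
Newt: 8898 × 0.08 = 711.84 MJ
Perch: 711.84 × 0.15 = 106.776 MJ
Otter: 106.776 × 0.16 = 17.08416 MJ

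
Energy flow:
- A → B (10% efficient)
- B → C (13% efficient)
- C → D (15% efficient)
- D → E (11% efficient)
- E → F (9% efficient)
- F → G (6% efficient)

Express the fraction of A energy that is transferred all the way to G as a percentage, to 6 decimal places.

0.000116%

Product of link efficiencies: 0.1 × 0.13 × 0.15 × 0.11 × 0.09 × 0.06 = 0.0000011583
As a percentage: 0.0000011583 × 100 = 0.000116%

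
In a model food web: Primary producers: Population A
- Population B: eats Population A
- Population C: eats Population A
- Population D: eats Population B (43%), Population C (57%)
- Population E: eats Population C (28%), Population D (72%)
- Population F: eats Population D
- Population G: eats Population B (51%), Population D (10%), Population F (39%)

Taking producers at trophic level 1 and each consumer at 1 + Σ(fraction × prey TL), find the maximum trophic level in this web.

4

Population B: 1 + 1 = 2
Population C: 1 + 1 = 2
Population D: 1 + (0.43×2 + 0.57×2) = 3
Population E: 1 + (0.28×2 + 0.72×3) = 3.72
Population F: 1 + 3 = 4
Population G: 1 + (0.51×2 + 0.1×3 + 0.39×4) = 3.88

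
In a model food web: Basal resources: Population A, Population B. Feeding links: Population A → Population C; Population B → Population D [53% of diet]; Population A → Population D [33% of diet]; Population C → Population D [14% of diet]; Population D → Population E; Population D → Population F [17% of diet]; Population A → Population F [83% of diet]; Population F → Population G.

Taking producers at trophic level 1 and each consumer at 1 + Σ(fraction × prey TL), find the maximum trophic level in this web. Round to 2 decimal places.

Population C: 1 + 1 = 2
Population D: 1 + (0.53×1 + 0.33×1 + 0.14×2) = 2.14
Population E: 1 + 2.14 = 3.14
Population F: 1 + (0.17×2.14 + 0.83×1) = 2.1938
Population G: 1 + 2.1938 = 3.1938

3.19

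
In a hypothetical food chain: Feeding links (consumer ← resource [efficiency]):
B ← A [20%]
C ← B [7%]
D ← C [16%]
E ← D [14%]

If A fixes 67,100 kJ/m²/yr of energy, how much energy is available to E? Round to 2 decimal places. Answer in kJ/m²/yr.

21.04 kJ/m²/yr

B: 67100 × 0.2 = 13420 kJ/m²/yr
C: 13420 × 0.07 = 939.4 kJ/m²/yr
D: 939.4 × 0.16 = 150.304 kJ/m²/yr
E: 150.304 × 0.14 = 21.04256 kJ/m²/yr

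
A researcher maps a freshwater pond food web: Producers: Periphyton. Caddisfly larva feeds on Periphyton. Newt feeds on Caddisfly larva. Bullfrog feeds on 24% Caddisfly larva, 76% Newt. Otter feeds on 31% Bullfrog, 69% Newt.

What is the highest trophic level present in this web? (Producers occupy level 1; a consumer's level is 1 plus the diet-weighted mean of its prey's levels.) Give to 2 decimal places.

4.24

Caddisfly larva: 1 + 1 = 2
Newt: 1 + 2 = 3
Bullfrog: 1 + (0.24×2 + 0.76×3) = 3.76
Otter: 1 + (0.31×3.76 + 0.69×3) = 4.2356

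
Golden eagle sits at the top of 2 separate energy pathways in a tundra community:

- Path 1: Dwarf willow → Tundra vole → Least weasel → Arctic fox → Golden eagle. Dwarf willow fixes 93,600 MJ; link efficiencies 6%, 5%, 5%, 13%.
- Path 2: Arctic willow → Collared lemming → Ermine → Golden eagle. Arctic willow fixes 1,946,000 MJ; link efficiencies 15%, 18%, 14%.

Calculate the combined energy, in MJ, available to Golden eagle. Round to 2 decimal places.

Path 1: 93600 × 0.06 × 0.05 × 0.05 × 0.13 = 1.8252 MJ
Path 2: 1946000 × 0.15 × 0.18 × 0.14 = 7355.88 MJ
Total at Golden eagle: 1.8252 + 7355.88 = 7357.7052 MJ

7357.71 MJ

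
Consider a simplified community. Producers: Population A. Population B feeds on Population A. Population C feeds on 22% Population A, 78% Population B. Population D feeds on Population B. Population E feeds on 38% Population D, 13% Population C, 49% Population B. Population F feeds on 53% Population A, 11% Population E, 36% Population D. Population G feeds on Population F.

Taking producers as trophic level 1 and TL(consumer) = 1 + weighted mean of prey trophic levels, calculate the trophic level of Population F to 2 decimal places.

Population B: 1 + 1 = 2
Population C: 1 + (0.22×1 + 0.78×2) = 2.78
Population D: 1 + 2 = 3
Population E: 1 + (0.38×3 + 0.13×2.78 + 0.49×2) = 3.4814
Population F: 1 + (0.53×1 + 0.11×3.4814 + 0.36×3) = 2.992954
Population G: 1 + 2.992954 = 3.992954

2.99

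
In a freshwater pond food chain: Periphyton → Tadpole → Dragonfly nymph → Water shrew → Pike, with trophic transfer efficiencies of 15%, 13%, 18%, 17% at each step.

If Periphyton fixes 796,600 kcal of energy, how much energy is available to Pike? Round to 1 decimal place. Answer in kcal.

475.3 kcal

Tadpole: 796600 × 0.15 = 119490 kcal
Dragonfly nymph: 119490 × 0.13 = 15533.7 kcal
Water shrew: 15533.7 × 0.18 = 2796.066 kcal
Pike: 2796.066 × 0.17 = 475.33122 kcal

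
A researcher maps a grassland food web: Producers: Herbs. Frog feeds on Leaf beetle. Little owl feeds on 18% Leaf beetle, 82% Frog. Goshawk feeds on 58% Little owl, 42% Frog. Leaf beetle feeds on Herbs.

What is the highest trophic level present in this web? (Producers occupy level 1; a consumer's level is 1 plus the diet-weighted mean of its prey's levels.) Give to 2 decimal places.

4.48

Leaf beetle: 1 + 1 = 2
Frog: 1 + 2 = 3
Little owl: 1 + (0.18×2 + 0.82×3) = 3.82
Goshawk: 1 + (0.58×3.82 + 0.42×3) = 4.4756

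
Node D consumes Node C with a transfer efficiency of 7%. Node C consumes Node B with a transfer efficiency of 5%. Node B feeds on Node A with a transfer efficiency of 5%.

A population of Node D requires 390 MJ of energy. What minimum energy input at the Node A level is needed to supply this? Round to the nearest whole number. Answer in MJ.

2228571 MJ

Cumulative transfer efficiency: 0.05 × 0.05 × 0.07 = 0.000175
Node A energy = 390 / 0.000175 = 2228571 MJ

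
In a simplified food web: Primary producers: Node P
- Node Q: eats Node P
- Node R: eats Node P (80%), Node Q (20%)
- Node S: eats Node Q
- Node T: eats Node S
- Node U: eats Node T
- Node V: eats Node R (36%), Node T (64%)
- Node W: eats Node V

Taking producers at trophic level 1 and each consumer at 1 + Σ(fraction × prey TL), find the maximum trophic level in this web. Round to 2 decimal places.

5.35

Node Q: 1 + 1 = 2
Node R: 1 + (0.8×1 + 0.2×2) = 2.2
Node S: 1 + 2 = 3
Node T: 1 + 3 = 4
Node U: 1 + 4 = 5
Node V: 1 + (0.36×2.2 + 0.64×4) = 4.352
Node W: 1 + 4.352 = 5.352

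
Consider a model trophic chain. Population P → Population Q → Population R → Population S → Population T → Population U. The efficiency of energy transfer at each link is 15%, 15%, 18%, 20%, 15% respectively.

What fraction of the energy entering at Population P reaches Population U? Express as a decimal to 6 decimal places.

Product of link efficiencies: 0.15 × 0.15 × 0.18 × 0.2 × 0.15 = 0.0001215

0.000122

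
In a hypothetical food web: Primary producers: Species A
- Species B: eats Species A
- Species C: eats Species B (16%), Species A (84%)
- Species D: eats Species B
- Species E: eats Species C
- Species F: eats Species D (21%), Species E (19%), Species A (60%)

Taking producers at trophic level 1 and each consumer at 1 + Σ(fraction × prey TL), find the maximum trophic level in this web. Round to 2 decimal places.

Species B: 1 + 1 = 2
Species C: 1 + (0.16×2 + 0.84×1) = 2.16
Species D: 1 + 2 = 3
Species E: 1 + 2.16 = 3.16
Species F: 1 + (0.21×3 + 0.19×3.16 + 0.6×1) = 2.8304

3.16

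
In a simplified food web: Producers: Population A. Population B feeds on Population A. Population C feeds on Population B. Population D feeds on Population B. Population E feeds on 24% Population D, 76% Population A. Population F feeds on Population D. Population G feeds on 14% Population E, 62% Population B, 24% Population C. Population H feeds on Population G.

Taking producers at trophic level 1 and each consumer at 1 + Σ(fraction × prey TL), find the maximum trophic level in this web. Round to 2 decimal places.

4.31

Population B: 1 + 1 = 2
Population C: 1 + 2 = 3
Population D: 1 + 2 = 3
Population E: 1 + (0.24×3 + 0.76×1) = 2.48
Population F: 1 + 3 = 4
Population G: 1 + (0.14×2.48 + 0.62×2 + 0.24×3) = 3.3072
Population H: 1 + 3.3072 = 4.3072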